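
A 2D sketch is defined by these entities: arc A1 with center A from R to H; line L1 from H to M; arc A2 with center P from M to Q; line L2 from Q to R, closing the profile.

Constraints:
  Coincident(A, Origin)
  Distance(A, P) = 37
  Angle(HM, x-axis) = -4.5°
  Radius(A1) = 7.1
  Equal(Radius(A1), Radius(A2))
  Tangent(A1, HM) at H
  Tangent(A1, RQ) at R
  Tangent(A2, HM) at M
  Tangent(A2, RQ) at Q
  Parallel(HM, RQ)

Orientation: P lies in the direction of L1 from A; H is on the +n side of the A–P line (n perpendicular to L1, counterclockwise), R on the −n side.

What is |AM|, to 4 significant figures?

37.68

Tangency of A1 to both parallel lines with radius 7.1 puts H and R at A ± 7.1·n: H = (0.5571, 7.078), R = (-0.5571, -7.078). Equal radii place M and Q the same way about P: M = P + 7.1·n = (37.44, 4.175), Q = P − 7.1·n = (36.33, -9.981). Then |AM| = |M − A| = 37.68.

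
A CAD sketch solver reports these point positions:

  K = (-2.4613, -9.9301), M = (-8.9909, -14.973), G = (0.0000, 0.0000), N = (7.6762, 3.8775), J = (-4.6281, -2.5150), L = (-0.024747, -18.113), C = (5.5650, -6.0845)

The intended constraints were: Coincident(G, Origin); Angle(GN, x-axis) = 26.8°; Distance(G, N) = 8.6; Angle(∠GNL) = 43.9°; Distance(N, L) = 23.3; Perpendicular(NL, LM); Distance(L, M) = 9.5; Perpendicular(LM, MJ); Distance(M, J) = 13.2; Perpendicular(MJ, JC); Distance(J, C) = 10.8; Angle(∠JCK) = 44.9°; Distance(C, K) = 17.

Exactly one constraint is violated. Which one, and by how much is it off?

Distance(C, K) = 17 — off by 8.10.

G = (0.00, 0.00) ✓; GN at 26.80° ✓; |GN| = 8.600 ✓; ∠GNL = 43.90° ✓; |NL| = 23.30 ✓; ∠(NL, LM) = 90.00° ✓; |LM| = 9.500 ✓; ∠(LM, MJ) = 90.00° ✓; |MJ| = 13.20 ✓; ∠(MJ, JC) = 90.00° ✓; |JC| = 10.80 ✓; ∠JCK = 44.90° ✓; |CK| = 8.900 ✗.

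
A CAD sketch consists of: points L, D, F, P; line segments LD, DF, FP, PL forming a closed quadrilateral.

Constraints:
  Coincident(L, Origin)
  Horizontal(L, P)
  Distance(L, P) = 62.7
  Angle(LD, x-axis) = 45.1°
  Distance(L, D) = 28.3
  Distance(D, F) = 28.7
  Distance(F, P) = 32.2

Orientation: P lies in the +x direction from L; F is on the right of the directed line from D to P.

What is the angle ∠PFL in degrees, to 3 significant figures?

157°

L is at the origin; L and P share the same y with |LP| = 62.7 and P in +x, so P = (62.7, 0). LD runs at 45.1° with |LD| = 28.3, so D = (20.0, 20.0). F is determined by |DF| = 28.7 and |FP| = 32.2 together: it lies at the intersection of circle(D, 28.7) and circle(P, 32.2). With |DP| = 47.2, the foot of the radical line on DP is 21.3 from D and the perpendicular offset is √(28.7² − 21.3²) = 19.2. Taking the right-of-DP solution: F = (31.1, -6.39).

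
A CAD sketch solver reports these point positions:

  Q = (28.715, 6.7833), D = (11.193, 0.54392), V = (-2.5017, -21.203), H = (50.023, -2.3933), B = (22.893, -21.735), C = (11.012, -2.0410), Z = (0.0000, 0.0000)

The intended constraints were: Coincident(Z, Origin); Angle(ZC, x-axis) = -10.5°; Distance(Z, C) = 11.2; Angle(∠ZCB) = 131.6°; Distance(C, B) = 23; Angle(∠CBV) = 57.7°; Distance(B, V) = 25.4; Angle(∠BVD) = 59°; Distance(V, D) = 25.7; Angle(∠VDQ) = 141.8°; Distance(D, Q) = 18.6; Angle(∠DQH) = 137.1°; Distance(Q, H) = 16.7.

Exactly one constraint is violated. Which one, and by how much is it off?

Distance(Q, H) = 16.7 — off by 6.50.

Z = (0.00, 0.00) ✓; ZC at -10.50° ✓; |ZC| = 11.20 ✓; ∠ZCB = 131.6° ✓; |CB| = 23.00 ✓; ∠CBV = 57.70° ✓; |BV| = 25.40 ✓; ∠BVD = 59.00° ✓; |VD| = 25.70 ✓; ∠VDQ = 141.8° ✓; |DQ| = 18.60 ✓; ∠DQH = 137.1° ✓; |QH| = 23.20 ✗.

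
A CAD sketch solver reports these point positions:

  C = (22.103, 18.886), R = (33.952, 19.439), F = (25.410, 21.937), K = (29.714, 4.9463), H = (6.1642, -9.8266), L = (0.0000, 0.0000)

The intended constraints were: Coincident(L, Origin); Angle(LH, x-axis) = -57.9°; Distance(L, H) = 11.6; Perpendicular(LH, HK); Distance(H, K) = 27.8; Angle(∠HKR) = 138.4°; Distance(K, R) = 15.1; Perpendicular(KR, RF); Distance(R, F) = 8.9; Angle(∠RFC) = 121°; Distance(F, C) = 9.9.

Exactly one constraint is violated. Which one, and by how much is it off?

Distance(F, C) = 9.9 — off by 5.40.

L = (0.00, 0.00) ✓; LH at -57.90° ✓; |LH| = 11.60 ✓; ∠(LH, HK) = 90.00° ✓; |HK| = 27.80 ✓; ∠HKR = 138.4° ✓; |KR| = 15.10 ✓; ∠(KR, RF) = 90.00° ✓; |RF| = 8.900 ✓; ∠RFC = 121.0° ✓; |FC| = 4.499 ✗.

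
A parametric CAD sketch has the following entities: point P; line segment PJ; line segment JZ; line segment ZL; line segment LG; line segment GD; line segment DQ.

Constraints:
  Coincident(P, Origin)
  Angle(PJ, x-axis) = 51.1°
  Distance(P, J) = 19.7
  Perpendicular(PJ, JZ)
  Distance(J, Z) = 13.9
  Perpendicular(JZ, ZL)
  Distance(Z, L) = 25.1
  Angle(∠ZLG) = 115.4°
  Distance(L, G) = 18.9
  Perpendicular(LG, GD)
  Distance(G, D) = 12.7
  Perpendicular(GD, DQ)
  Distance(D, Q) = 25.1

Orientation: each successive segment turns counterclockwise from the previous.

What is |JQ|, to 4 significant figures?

17.83

The perpendicularity gives GD at right angles to LG, so GD runs at 25.70°; with |GD| = 12.7, D = (5.431, -6.997). The perpendicularity gives DQ at right angles to GD, so DQ runs at 115.7°; with |DQ| = 25.1, Q = (-5.454, 15.62). Then |JQ| = |Q − J| = 17.83.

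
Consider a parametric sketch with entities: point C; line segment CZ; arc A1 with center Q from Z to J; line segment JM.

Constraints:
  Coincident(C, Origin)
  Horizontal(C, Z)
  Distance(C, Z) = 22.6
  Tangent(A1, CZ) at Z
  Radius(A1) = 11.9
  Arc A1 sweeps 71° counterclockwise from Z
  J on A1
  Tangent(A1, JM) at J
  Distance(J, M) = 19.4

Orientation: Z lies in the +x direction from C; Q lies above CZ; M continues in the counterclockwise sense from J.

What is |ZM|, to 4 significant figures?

31.68

C is at the origin; CZ is horizontal with |CZ| = 22.6 and Z on the +x side, so Z = (22.60, 0.000). The tangent condition forces QZ to be normal to CZ, so Q = Z + (0, 11.9) = (22.60, 11.90). On A1, Z sits at bearing -90° from Q; a 71° counterclockwise sweep puts J at bearing -19°, so J = Q + 11.9·(cos -19°, sin -19°) = (33.85, 8.026). Since A1 is tangent to JM there, QJ ⟂ JM, so JM runs along (−sin -19°, cos -19°); with |JM| = 19.4, M = (40.17, 26.37). Then |ZM| = |M − Z| = 31.68.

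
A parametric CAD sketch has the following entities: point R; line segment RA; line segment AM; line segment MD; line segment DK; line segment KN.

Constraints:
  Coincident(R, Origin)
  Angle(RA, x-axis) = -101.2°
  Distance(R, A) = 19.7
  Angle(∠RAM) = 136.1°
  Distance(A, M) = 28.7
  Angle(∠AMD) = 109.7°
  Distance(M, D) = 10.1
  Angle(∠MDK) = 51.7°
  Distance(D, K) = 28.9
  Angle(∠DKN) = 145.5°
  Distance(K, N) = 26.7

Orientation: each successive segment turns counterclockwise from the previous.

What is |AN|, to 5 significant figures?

23.909

R is at the origin; RA runs at -101.2° with length 19.7, so A = (-3.8264, -19.325). ∠RAM = 136.1° gives AM at -57.300° from the x-axis; with |AM| = 28.7, M = (11.678, -43.476). ∠AMD = 109.7° gives MD at 13.000° from the x-axis; with |MD| = 10.1, D = (21.520, -41.204). ∠MDK = 51.7° gives DK at 141.30° from the x-axis; with |DK| = 28.9, K = (-1.0348, -23.135). ∠DKN = 145.5° gives KN at 175.80° from the x-axis; with |KN| = 26.7, N = (-27.663, -21.179). Then |AN| = |N − A| = 23.909.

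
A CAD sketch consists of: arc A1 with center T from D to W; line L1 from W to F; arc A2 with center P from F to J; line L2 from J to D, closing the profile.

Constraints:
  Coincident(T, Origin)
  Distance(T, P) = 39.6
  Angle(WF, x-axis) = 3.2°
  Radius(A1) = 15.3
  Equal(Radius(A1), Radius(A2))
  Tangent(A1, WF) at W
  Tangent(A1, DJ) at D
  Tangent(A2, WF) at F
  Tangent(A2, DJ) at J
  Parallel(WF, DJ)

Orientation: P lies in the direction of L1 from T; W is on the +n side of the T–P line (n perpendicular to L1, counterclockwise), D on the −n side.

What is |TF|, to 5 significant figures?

42.453

Tangency of A1 to both parallel lines with radius 15.3 puts W and D at T ± 15.3·n: W = (-0.85407, 15.276), D = (0.85407, -15.276). Equal radii place F and J the same way about P: F = P + 15.3·n = (38.684, 17.487), J = P − 15.3·n = (40.392, -13.066). Then |TF| = |F − T| = 42.453.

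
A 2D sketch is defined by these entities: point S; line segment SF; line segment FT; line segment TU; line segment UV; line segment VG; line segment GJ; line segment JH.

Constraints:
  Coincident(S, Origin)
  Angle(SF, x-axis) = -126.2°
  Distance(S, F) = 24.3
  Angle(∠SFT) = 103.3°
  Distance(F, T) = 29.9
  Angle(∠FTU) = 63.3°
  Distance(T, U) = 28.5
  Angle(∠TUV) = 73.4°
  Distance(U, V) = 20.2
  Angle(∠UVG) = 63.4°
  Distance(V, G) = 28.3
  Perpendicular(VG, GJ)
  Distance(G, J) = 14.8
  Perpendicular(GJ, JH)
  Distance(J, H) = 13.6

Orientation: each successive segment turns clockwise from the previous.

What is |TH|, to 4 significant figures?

22.19

S is at the origin; SF runs at -126.2° with length 24.3, so F = (-14.35, -19.61). ∠SFT = 103.3° gives FT at 157.1° from the x-axis; with |FT| = 29.9, T = (-41.90, -7.974). ∠FTU = 63.3° gives TU at 40.40° from the x-axis; with |TU| = 28.5, U = (-20.19, 10.50). ∠TUV = 73.4° gives UV at -66.20° from the x-axis; with |UV| = 20.2, V = (-12.04, -7.985). ∠UVG = 63.4° gives VG at 177.2° from the x-axis; with |VG| = 28.3, G = (-40.31, -6.603). The perpendicularity gives GJ at right angles to VG, so GJ runs at 87.20°; with |GJ| = 14.8, J = (-39.58, 8.180). GJ ⟂ JH, so JH runs at -2.800°; with |JH| = 13.6, H = (-26.00, 7.515). Then |TH| = |H − T| = 22.19.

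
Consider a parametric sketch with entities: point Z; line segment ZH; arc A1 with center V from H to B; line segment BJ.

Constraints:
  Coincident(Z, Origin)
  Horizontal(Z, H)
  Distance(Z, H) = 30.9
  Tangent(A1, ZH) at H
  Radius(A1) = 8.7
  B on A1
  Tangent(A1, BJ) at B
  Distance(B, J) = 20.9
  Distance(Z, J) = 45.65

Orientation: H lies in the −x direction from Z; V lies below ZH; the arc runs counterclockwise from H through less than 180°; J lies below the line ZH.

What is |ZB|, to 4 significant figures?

40.80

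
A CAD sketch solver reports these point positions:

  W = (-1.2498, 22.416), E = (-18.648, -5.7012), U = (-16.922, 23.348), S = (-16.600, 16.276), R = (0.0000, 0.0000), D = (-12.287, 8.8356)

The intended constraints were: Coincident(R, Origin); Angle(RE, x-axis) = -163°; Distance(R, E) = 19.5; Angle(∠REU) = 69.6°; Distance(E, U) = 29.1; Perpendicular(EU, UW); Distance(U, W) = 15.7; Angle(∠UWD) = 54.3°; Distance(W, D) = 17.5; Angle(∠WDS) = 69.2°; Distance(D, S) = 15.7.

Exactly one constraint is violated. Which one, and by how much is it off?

Distance(D, S) = 15.7 — off by 7.10.

R = (0.00, 0.00) ✓; RE at -163.0° ✓; |RE| = 19.50 ✓; ∠REU = 69.60° ✓; |EU| = 29.10 ✓; ∠(EU, UW) = 90.00° ✓; |UW| = 15.70 ✓; ∠UWD = 54.30° ✓; |WD| = 17.50 ✓; ∠WDS = 69.20° ✓; |DS| = 8.600 ✗.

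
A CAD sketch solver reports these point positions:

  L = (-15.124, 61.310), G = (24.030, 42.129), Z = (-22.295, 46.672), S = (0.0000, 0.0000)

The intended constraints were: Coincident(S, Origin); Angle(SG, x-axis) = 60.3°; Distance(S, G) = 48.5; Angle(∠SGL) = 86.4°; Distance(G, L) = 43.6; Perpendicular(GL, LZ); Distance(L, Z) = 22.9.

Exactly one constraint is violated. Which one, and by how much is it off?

Distance(L, Z) = 22.9 — off by 6.60.

S = (0.00, 0.00) ✓; SG at 60.30° ✓; |SG| = 48.50 ✓; ∠SGL = 86.40° ✓; |GL| = 43.60 ✓; ∠(GL, LZ) = 90.00° ✓; |LZ| = 16.30 ✗.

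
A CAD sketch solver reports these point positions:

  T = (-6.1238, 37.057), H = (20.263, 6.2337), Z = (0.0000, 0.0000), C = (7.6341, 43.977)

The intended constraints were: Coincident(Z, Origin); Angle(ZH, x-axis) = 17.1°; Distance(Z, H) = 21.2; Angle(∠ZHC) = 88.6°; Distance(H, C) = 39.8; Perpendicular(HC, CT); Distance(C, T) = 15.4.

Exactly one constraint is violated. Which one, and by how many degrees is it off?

Perpendicular(HC, CT) — off by 8.20°.

Z = (0.00, 0.00) ✓; ZH at 17.10° ✓; |ZH| = 21.20 ✓; ∠ZHC = 88.60° ✓; |HC| = 39.80 ✓; ∠(HC, CT) = 98.20° ✗; |CT| = 15.40 ✓.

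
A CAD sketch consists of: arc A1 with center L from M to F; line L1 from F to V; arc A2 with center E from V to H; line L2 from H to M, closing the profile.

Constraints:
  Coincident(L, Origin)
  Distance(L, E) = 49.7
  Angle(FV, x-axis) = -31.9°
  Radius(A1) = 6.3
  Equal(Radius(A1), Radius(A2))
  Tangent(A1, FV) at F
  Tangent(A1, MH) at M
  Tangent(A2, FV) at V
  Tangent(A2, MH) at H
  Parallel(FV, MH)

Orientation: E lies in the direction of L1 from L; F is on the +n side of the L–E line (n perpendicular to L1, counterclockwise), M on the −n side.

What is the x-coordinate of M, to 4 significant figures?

-3.329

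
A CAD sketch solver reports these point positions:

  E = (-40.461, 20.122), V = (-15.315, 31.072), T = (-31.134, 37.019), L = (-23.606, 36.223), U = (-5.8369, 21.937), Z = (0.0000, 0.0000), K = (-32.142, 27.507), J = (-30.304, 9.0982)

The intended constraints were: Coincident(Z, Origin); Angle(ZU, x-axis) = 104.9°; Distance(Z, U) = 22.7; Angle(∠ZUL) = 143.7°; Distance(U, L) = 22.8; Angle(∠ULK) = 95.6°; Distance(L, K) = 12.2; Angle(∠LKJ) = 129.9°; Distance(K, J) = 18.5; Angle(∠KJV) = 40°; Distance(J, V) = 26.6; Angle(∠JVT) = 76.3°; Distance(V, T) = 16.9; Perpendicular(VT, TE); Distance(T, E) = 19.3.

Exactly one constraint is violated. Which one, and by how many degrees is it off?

Perpendicular(VT, TE) — off by 8.30°.

Z = (0.00, 0.00) ✓; ZU at 104.9° ✓; |ZU| = 22.70 ✓; ∠ZUL = 143.7° ✓; |UL| = 22.80 ✓; ∠ULK = 95.60° ✓; |LK| = 12.20 ✓; ∠LKJ = 129.9° ✓; |KJ| = 18.50 ✓; ∠KJV = 40.00° ✓; |JV| = 26.60 ✓; ∠JVT = 76.30° ✓; |VT| = 16.90 ✓; ∠(VT, TE) = 81.70° ✗; |TE| = 19.30 ✓.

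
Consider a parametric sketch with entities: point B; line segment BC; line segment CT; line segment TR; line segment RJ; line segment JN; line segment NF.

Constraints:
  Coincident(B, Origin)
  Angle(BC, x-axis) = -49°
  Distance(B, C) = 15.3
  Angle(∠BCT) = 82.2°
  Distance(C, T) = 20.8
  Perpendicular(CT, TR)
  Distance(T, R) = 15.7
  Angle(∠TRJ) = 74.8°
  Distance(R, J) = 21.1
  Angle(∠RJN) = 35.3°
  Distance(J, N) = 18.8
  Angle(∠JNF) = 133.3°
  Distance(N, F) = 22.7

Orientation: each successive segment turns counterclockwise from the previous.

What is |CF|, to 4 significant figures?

40.82

B is at the origin; BC runs at -49.0° with length 15.3, so C = (10.04, -11.55). ∠BCT = 82.2° gives CT at 48.80° from the x-axis; with |CT| = 20.8, T = (23.74, 4.103). The perpendicularity gives TR at right angles to CT, so TR runs at 138.8°; with |TR| = 15.7, R = (11.93, 14.44). ∠TRJ = 74.8° gives RJ at -116.0° from the x-axis; with |RJ| = 21.1, J = (2.676, -4.520). ∠RJN = 35.3° gives JN at 28.70° from the x-axis; with |JN| = 18.8, N = (19.17, 4.508). ∠JNF = 133.3° gives NF at 75.40° from the x-axis; with |NF| = 22.7, F = (24.89, 26.48). Then |CF| = |F − C| = 40.82.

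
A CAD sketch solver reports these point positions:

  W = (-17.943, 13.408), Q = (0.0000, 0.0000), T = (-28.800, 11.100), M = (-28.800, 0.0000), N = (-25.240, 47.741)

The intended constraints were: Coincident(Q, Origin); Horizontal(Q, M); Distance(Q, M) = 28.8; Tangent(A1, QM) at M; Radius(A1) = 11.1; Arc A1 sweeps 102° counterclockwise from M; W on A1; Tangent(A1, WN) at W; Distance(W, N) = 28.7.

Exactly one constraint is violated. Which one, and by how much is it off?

Distance(W, N) = 28.7 — off by 6.40.

Q = (0.00, 0.00) ✓; Q.y = 0.00, M.y = 0.00 ✓; |QM| = 28.80 ✓; ∠(TM, MQ) = 90.00° ✓; |TM| = 11.10 ✓; bearing(T→W) − bearing(T→M) = 102.0° ✓; |TW| = 11.10 ✓; ∠(TW, WN) = 90.00° ✓; |WN| = 35.10 ✗.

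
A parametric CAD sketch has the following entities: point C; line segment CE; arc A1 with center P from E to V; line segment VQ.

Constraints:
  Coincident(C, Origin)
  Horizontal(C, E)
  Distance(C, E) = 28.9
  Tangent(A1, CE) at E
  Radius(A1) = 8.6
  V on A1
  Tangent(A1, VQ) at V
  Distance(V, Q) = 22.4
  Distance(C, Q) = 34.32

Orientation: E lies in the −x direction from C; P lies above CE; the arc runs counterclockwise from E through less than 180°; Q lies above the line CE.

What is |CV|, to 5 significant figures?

21.692

Checks: |PV| = 8.600 ✓; ∠(PV, VQ) = 90.00° ✓; |VQ| = 22.40 ✓; |CQ| = 34.32 ✓.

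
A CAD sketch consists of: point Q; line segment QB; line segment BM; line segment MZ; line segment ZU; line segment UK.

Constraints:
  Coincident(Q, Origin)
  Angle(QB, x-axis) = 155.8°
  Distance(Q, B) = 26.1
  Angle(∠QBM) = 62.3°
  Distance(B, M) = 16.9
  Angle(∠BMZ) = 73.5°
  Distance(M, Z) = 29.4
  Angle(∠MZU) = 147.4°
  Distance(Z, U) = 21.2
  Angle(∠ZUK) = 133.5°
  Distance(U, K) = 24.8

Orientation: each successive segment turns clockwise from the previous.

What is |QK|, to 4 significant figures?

47.28

Q is at the origin; QB runs at 155.8° with length 26.1, so B = (-23.81, 10.70). ∠QBM = 62.3° gives BM at 38.10° from the x-axis; with |BM| = 16.9, M = (-10.51, 21.13). ∠BMZ = 73.5° gives MZ at -68.40° from the x-axis; with |MZ| = 29.4, Z = (0.3157, -6.209). ∠MZU = 147.4° gives ZU at -101.0° from the x-axis; with |ZU| = 21.2, U = (-3.729, -27.02). ∠ZUK = 133.5° gives UK at -147.5° from the x-axis; with |UK| = 24.8, K = (-24.65, -40.34). Then |QK| = |K − Q| = 47.28.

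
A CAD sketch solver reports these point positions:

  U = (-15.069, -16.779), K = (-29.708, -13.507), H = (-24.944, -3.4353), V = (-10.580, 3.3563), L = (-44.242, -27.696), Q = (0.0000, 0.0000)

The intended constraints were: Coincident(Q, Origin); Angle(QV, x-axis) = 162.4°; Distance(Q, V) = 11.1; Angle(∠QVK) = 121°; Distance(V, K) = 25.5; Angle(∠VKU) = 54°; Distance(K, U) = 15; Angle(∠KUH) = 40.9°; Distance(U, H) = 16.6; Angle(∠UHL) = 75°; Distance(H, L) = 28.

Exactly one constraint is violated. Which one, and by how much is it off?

Distance(H, L) = 28 — off by 3.00.

Q = (0.00, 0.00) ✓; QV at 162.4° ✓; |QV| = 11.10 ✓; ∠QVK = 121.0° ✓; |VK| = 25.50 ✓; ∠VKU = 54.00° ✓; |KU| = 15.00 ✓; ∠KUH = 40.90° ✓; |UH| = 16.60 ✓; ∠UHL = 75.00° ✓; |HL| = 31.00 ✗.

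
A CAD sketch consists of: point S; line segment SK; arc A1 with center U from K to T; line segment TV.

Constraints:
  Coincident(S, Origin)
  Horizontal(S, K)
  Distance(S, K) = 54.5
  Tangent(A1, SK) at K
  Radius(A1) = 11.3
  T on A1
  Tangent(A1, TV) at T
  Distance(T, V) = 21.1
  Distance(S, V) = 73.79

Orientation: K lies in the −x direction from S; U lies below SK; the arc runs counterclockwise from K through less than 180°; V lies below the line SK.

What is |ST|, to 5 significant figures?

66.696

Checks: ∠(UK, KS) = 90.00° ✓; |UT| = 11.30 ✓; ∠(UT, TV) = 90.00° ✓; |TV| = 21.10 ✓; |SV| = 73.79 ✓.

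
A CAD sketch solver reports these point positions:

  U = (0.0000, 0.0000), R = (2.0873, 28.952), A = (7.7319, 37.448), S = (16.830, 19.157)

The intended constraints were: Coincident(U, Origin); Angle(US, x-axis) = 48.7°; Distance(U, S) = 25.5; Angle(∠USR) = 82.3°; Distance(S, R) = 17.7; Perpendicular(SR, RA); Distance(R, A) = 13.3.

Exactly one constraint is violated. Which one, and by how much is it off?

Distance(R, A) = 13.3 — off by 3.10.

U = (0.00, 0.00) ✓; US at 48.70° ✓; |US| = 25.50 ✓; ∠USR = 82.30° ✓; |SR| = 17.70 ✓; ∠(SR, RA) = 90.00° ✓; |RA| = 10.20 ✗.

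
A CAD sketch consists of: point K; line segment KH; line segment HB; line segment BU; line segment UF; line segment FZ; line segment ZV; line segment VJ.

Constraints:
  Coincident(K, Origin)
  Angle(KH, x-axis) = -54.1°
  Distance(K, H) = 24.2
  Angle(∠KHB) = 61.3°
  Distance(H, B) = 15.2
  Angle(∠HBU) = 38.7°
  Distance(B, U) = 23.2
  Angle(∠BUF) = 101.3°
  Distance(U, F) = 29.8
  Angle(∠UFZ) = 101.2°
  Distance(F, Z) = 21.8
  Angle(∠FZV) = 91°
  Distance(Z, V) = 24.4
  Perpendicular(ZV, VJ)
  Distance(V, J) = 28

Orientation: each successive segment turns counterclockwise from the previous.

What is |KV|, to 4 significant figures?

34.01

K is at the origin; KH runs at -54.1° with length 24.2, so H = (14.19, -19.60). ∠KHB = 61.3° gives HB at 64.60° from the x-axis; with |HB| = 15.2, B = (20.71, -5.872). ∠HBU = 38.7° gives BU at -154.1° from the x-axis; with |BU| = 23.2, U = (-0.1597, -16.01). ∠BUF = 101.3° gives UF at -75.40° from the x-axis; with |UF| = 29.8, F = (7.352, -44.84). ∠UFZ = 101.2° gives FZ at 3.400° from the x-axis; with |FZ| = 21.8, Z = (29.11, -43.55). ∠FZV = 91.0° gives ZV at 92.40° from the x-axis; with |ZV| = 24.4, V = (28.09, -19.17). Then |KV| = |V − K| = 34.01.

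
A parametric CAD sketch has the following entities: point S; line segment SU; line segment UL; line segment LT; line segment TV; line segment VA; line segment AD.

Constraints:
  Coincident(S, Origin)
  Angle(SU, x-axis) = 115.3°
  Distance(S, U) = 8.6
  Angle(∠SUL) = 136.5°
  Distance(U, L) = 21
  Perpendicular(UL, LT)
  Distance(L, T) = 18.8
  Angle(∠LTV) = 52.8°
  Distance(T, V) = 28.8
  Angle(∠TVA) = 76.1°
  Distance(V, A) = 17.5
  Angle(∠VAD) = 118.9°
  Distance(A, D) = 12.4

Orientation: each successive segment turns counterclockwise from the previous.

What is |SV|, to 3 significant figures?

6.25

S is at the origin; SU runs at 115.3° with length 8.6, so U = (-3.68, 7.78). ∠SUL = 136.5° gives UL at 159° from the x-axis; with |UL| = 21.0, L = (-23.3, 15.4). The perpendicularity gives LT at right angles to UL, so LT runs at -111°; with |LT| = 18.8, T = (-30.1, -2.16). ∠LTV = 52.8° gives TV at 16.0° from the x-axis; with |TV| = 28.8, V = (-2.37, 5.78). Then |SV| = |V − S| = 6.25.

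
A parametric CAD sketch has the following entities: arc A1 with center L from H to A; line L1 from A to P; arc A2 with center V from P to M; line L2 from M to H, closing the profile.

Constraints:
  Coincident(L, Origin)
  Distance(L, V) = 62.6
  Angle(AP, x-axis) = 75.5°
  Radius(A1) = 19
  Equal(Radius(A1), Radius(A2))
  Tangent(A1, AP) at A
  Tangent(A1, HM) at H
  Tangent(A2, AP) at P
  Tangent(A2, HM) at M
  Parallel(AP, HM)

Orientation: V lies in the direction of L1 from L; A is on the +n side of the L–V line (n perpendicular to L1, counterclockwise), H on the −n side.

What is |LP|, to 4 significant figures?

65.42

The slot axis is L1's direction at 75.5°, so u = (cos 75.5°, sin 75.5°) = (0.2504, 0.9681) and n = (−sin 75.5°, cos 75.5°) = (-0.9681, 0.2504). L is at the origin and V lies 62.6 along u from L, so V = 62.6·u = (15.67, 60.61). Tangency of A1 to both parallel lines with radius 19.0 puts A and H at L ± 19.0·n: A = (-18.39, 4.757), H = (18.39, -4.757). Equal radii place P and M the same way about V: P = V + 19.0·n = (-2.721, 65.36), M = V − 19.0·n = (34.07, 55.85). Then |LP| = |P − L| = 65.42.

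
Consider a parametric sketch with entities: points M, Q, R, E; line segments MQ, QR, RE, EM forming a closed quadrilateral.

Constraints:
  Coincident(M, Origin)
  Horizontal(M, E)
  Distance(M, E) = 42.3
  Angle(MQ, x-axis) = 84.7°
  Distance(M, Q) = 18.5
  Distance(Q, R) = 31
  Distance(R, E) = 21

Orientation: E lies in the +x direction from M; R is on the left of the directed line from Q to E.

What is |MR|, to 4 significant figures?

37.67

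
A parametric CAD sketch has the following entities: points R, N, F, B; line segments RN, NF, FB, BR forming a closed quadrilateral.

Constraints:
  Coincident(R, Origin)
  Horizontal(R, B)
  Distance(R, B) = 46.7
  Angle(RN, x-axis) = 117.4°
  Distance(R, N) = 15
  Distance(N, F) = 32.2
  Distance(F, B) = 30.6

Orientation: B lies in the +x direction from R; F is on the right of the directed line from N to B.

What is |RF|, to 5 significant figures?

18.975

R is at the origin; R and B share the same y with |RB| = 46.7 and B in +x, so B = (46.7, 0). RN runs at 117.4° with |RN| = 15.0, so N = (-6.9030, 13.317). F is determined by |NF| = 32.2 and |FB| = 30.6 together: it lies at the intersection of circle(N, 32.2) and circle(B, 30.6). With |NB| = 55.233, the foot of the radical line on NB is 28.526 from N and the perpendicular offset is √(32.2² − 28.526²) = 14.937. Taking the right-of-NB solution: F = (17.180, -8.0571).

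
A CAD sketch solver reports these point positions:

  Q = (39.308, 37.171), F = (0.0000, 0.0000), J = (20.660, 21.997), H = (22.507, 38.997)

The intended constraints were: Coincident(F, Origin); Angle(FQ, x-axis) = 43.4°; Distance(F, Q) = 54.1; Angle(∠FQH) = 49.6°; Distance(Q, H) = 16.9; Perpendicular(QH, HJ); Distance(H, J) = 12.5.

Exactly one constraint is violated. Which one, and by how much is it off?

Distance(H, J) = 12.5 — off by 4.60.

F = (0.00, 0.00) ✓; FQ at 43.40° ✓; |FQ| = 54.10 ✓; ∠FQH = 49.60° ✓; |QH| = 16.90 ✓; ∠(QH, HJ) = 90.00° ✓; |HJ| = 17.10 ✗.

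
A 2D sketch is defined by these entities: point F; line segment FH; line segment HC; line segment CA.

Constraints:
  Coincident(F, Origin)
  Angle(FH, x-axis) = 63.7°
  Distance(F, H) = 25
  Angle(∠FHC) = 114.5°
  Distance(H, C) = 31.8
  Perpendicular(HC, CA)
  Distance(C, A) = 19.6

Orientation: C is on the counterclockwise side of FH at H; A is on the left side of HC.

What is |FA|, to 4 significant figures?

42.28

∠FHC = 114.5°, so HC runs at 63.7° + (180° − 114.5°) = 129.2° from the x-axis; with |HC| = 31.8, C = H + 31.8·(cos 129.2°, sin 129.2°) = (-9.022, 47.06). The perpendicularity gives CA at right angles to HC; with |CA| = 19.6 on the left of HC, A = C + 19.6·(-0.7749, -0.6320) = (-24.21, 34.67). Then |FA| = |A − F| = 42.28.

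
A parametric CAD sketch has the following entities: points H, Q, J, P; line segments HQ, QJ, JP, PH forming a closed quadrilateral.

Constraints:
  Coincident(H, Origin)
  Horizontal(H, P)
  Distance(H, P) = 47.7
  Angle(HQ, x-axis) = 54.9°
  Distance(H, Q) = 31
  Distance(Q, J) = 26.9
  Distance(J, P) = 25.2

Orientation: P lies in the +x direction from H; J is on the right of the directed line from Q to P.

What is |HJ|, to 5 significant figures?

22.553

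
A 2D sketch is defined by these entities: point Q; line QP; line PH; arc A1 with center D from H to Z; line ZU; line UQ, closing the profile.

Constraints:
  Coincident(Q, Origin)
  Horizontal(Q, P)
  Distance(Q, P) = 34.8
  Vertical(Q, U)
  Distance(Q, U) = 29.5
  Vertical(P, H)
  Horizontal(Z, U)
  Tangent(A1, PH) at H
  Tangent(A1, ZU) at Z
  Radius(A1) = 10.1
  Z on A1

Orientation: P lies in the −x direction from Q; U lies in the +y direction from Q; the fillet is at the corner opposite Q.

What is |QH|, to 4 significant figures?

39.84

Q is at the origin; QP is horizontal with |QP| = 34.8 and P on the −x side, so P = (-34.80, 0.000). Q and U share the same x with |QU| = 29.5 and U on the +y side, so U = (0.000, 29.50). The virtual corner opposite Q is at (-34.80, 29.50). Since A1 is tangent to PH there, DH ⟂ PH and the tangent condition forces DZ to be normal to ZU, with radius 10.1, so the center D sits 10.1 in from both sides at D = (-24.70, 19.40). That places the tangent points at H = (-34.80, 19.40) on PH and Z = (-24.70, 29.50) on ZU. Then |QH| = |H − Q| = 39.84.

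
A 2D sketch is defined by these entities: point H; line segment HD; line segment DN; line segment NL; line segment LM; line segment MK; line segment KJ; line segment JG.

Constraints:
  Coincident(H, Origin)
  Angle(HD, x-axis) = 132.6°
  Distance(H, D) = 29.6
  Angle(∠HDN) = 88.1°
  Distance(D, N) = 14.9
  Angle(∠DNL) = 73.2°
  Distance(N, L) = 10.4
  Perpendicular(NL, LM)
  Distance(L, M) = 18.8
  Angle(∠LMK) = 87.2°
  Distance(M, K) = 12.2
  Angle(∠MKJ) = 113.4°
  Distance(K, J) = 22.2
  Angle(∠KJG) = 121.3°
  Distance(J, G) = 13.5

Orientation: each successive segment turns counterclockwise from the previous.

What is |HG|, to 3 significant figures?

38.1

H is at the origin; HD runs at 132.6° with length 29.6, so D = (-20.0, 21.8). ∠HDN = 88.1° gives DN at -136° from the x-axis; with |DN| = 14.9, N = (-30.7, 11.3). ∠DNL = 73.2° gives NL at -28.7° from the x-axis; with |NL| = 10.4, L = (-21.5, 6.35). The perpendicularity gives LM at right angles to NL, so LM runs at 61.3°; with |LM| = 18.8, M = (-12.5, 22.8). ∠LMK = 87.2° gives MK at 154° from the x-axis; with |MK| = 12.2, K = (-23.5, 28.2). ∠MKJ = 113.4° gives KJ at -139° from the x-axis; with |KJ| = 22.2, J = (-40.3, 13.7). ∠KJG = 121.3° gives JG at -80.6° from the x-axis; with |JG| = 13.5, G = (-38.1, 0.375). Then |HG| = |G − H| = 38.1.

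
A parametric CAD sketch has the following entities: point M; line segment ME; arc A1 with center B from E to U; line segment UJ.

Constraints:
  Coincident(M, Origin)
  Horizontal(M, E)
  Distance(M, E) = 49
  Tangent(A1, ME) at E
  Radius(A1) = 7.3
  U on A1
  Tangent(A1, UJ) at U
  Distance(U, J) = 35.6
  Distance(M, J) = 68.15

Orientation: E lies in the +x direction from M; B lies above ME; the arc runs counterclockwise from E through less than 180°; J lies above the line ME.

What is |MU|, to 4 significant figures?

56.84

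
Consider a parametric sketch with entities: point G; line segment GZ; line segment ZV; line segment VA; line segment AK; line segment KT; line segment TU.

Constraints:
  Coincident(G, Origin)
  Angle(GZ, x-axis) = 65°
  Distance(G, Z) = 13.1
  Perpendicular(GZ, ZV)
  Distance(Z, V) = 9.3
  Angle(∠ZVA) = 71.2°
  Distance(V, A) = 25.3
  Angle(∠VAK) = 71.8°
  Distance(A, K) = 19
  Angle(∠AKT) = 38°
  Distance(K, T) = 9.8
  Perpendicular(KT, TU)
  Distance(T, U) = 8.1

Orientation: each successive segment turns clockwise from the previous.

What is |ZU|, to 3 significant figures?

20.8

∠AKT = 38.0° gives KT at -24.0° from the x-axis; with |KT| = 9.8, T = (-3.51, 2.47). KT is perpendicular to TU, so TU runs at -114°; with |TU| = 8.1, U = (-6.81, -4.93). Then |ZU| = |U − Z| = 20.8.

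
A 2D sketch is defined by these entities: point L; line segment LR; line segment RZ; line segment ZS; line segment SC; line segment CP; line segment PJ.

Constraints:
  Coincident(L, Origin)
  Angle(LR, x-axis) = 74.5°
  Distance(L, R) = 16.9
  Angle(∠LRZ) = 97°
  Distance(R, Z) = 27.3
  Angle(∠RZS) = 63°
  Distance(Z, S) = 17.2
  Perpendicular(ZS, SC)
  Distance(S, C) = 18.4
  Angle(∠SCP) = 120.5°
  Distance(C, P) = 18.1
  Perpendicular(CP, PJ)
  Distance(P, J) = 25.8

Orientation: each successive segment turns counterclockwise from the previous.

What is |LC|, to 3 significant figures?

11.1

L is at the origin; LR runs at 74.5° with length 16.9, so R = (4.52, 16.3). ∠LRZ = 97.0° gives RZ at 158° from the x-axis; with |RZ| = 27.3, Z = (-20.7, 26.7). ∠RZS = 63.0° gives ZS at -85.5° from the x-axis; with |ZS| = 17.2, S = (-19.4, 9.59). ZS ⟂ SC, so SC runs at 4.50°; with |SC| = 18.4, C = (-1.01, 11.0). Then |LC| = |C − L| = 11.1.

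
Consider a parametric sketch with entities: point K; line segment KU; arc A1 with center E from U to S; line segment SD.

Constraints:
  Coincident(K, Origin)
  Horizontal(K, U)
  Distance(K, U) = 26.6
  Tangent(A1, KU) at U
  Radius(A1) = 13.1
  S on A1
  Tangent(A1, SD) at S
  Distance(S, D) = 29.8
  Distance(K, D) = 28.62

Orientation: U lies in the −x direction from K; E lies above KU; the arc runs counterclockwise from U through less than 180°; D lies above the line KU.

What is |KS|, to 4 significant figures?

17.03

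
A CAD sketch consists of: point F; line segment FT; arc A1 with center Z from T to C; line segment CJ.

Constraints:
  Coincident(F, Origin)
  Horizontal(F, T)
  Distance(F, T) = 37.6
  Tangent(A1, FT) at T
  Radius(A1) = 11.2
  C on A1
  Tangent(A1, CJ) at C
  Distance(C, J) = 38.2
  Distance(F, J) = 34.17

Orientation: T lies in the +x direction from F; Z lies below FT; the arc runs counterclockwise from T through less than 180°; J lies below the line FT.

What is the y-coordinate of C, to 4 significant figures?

-4.148

F is at the origin; F and T share the same y with |FT| = 37.6 and T on the +x side, so T = (37.60, 0.000). Since A1 is tangent to FT there, ZT ⟂ FT, so Z = T + (0, -11.2) = (37.60, -11.20). Since ZC ⟂ CJ (tangency), |ZJ| = √(11.2² + 38.2²) = 39.81 regardless of where C sits on A1. So J lies on both circle(F, 34.17) and circle(Z, 39.81); the below-FT intersection is J = (4.846, -33.82). C is the foot of the tangent from J: C = (28.90, -4.148).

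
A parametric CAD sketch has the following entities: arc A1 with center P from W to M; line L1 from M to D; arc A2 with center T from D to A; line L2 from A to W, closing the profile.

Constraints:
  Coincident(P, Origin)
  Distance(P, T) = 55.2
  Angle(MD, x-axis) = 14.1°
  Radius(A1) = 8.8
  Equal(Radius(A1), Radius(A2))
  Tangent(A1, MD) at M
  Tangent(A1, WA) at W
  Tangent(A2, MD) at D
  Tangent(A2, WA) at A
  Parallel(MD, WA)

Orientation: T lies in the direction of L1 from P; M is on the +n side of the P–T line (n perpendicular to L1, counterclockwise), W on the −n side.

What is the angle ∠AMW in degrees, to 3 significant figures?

72.3°

The slot axis is L1's direction at 14.1°, so u = (cos 14.1°, sin 14.1°) = (0.970, 0.244) and n = (−sin 14.1°, cos 14.1°) = (-0.244, 0.970). P is at the origin and T lies 55.2 along u from P, so T = 55.2·u = (53.5, 13.4). Tangency of A1 to both parallel lines with radius 8.8 puts M and W at P ± 8.8·n: M = (-2.14, 8.53), W = (2.14, -8.53). Equal radii place D and A the same way about T: D = T + 8.8·n = (51.4, 22.0), A = T − 8.8·n = (55.7, 4.91). Then cos ∠AMW = MA·MW / (|MA||MW|), giving 72.3°.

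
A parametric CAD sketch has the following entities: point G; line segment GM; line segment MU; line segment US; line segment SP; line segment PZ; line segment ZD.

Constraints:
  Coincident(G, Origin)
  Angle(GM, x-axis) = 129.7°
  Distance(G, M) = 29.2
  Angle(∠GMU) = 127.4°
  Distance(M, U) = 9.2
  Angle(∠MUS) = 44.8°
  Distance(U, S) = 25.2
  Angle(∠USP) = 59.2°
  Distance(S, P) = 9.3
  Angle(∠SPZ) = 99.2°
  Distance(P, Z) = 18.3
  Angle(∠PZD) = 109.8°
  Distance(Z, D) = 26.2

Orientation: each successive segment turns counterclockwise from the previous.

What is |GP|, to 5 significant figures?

15.984

∠MUS = 44.8° gives US at -42.500° from the x-axis; with |US| = 25.2, S = (-9.2652, 5.0724). ∠USP = 59.2° gives SP at 78.300° from the x-axis; with |SP| = 9.3, P = (-7.3793, 14.179). Then |GP| = |P − G| = 15.984.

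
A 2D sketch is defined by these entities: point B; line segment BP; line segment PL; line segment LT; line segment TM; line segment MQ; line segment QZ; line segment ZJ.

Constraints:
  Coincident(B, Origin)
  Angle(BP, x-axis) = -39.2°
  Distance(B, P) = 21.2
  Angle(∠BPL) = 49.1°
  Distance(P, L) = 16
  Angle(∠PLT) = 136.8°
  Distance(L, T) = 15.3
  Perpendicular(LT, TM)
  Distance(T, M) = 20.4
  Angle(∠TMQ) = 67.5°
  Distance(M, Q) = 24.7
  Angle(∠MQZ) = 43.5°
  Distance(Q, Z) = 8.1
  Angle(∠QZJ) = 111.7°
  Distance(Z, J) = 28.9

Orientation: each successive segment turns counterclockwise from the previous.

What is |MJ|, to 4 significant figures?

9.888

B is at the origin; BP runs at -39.2° with length 21.2, so P = (16.43, -13.40). ∠BPL = 49.1° gives PL at 91.70° from the x-axis; with |PL| = 16.0, L = (15.95, 2.594). ∠PLT = 136.8° gives LT at 134.9° from the x-axis; with |LT| = 15.3, T = (5.154, 13.43). The perpendicularity gives TM at right angles to LT, so TM runs at -135.1°; with |TM| = 20.4, M = (-9.296, -0.9682). ∠TMQ = 67.5° gives MQ at -22.60° from the x-axis; with |MQ| = 24.7, Q = (13.51, -10.46). ∠MQZ = 43.5° gives QZ at 113.9° from the x-axis; with |QZ| = 8.1, Z = (10.23, -3.055). ∠QZJ = 111.7° gives ZJ at -177.8° from the x-axis; with |ZJ| = 28.9, J = (-18.65, -4.164). Then |MJ| = |J − M| = 9.888.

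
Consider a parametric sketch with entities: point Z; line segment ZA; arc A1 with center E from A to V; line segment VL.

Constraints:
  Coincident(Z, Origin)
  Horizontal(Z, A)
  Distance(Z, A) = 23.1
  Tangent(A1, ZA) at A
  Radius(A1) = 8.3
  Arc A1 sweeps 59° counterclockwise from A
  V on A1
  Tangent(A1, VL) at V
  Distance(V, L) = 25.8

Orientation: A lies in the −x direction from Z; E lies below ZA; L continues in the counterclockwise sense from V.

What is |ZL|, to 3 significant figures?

50.8

On A1, A sits at bearing 90° from E; a 59° counterclockwise sweep puts V at bearing 149°, so V = E + 8.3·(cos 149°, sin 149°) = (-30.2, -4.03). Tangency of A1 to VL means the radius EV is perpendicular to VL, so VL runs along (−sin 149°, cos 149°); with |VL| = 25.8, L = (-43.5, -26.1). Then |ZL| = |L − Z| = 50.8.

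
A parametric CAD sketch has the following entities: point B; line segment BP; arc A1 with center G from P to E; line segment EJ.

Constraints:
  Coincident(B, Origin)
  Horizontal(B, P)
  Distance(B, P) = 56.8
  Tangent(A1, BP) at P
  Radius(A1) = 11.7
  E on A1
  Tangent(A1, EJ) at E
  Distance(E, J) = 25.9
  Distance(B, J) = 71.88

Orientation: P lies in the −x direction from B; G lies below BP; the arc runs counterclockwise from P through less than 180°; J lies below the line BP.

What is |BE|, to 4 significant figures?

69.63

Checks: |GE| = 11.70 ✓; ∠(GE, EJ) = 90.00° ✓; |EJ| = 25.90 ✓; |BJ| = 71.88 ✓.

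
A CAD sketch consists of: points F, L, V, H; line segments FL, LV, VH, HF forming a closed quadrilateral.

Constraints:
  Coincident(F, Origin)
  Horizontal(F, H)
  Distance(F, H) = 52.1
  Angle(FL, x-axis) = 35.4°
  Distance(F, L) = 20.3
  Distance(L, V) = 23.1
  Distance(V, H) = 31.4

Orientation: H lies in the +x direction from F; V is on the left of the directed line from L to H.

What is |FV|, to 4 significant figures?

43.39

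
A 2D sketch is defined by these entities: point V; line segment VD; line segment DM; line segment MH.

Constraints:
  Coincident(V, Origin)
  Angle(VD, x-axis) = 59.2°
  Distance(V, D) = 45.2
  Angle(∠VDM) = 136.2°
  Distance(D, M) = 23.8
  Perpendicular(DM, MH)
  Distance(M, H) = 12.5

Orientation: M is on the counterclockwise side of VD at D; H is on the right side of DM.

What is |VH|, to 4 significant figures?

71.42

V is at the origin; VD runs at 59.2° with length 45.2, so D = 45.2·(cos 59.2°, sin 59.2°) = (23.14, 38.82). ∠VDM = 136.2°, so DM runs at 59.2° + (180° − 136.2°) = 103.0° from the x-axis; with |DM| = 23.8, M = D + 23.8·(cos 103.0°, sin 103.0°) = (17.79, 62.01). DM is perpendicular to MH; with |MH| = 12.5 on the right of DM, H = M + 12.5·(0.9744, 0.2250) = (29.97, 64.83). Then |VH| = |H − V| = 71.42.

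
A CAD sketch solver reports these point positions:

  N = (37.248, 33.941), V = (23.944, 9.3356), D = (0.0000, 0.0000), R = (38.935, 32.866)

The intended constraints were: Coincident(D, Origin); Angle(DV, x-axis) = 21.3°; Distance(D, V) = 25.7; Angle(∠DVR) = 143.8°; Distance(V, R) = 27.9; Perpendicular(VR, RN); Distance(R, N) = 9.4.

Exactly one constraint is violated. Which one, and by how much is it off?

Distance(R, N) = 9.4 — off by 7.40.

D = (0.00, 0.00) ✓; DV at 21.30° ✓; |DV| = 25.70 ✓; ∠DVR = 143.8° ✓; |VR| = 27.90 ✓; ∠(VR, RN) = 89.99° ✓; |RN| = 2.000 ✗.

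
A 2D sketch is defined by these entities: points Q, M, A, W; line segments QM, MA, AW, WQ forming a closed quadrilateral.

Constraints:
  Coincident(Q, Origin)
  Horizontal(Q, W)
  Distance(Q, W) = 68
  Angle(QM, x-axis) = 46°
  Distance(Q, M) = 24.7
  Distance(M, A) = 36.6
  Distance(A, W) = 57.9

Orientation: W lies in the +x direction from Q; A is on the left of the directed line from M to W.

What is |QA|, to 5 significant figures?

60.992

Checks: QM at 46.00° ✓; |MA| = 36.60 ✓; |AW| = 57.90 ✓.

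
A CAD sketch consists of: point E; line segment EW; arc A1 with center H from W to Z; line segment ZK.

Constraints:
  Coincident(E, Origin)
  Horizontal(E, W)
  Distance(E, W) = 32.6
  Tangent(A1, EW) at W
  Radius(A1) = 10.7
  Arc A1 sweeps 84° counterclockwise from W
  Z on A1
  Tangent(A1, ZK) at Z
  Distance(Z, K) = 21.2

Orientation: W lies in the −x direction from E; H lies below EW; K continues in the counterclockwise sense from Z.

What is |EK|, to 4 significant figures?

54.83

E is at the origin; E and W share the same y with |EW| = 32.6 and W on the −x side, so W = (-32.60, 0.000). Tangency of A1 to EW means the radius HW is perpendicular to EW, so H = W + (0, -10.7) = (-32.60, -10.70). On A1, W sits at bearing 90° from H; an 84° counterclockwise sweep puts Z at bearing 174°, so Z = H + 10.7·(cos 174°, sin 174°) = (-43.24, -9.582). A1 meets ZK tangentially, so HZ is at right angles to ZK, so ZK runs along (−sin 174°, cos 174°); with |ZK| = 21.2, K = (-45.46, -30.67). Then |EK| = |K − E| = 54.83.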